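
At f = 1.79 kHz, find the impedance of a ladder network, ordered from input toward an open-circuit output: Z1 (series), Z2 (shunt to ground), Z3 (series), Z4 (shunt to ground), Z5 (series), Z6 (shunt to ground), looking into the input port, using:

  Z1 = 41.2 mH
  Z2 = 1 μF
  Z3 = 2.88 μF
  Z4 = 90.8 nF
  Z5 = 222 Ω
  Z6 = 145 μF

Step 1 — Angular frequency: ω = 2π·f = 2π·1790 = 1.125e+04 rad/s.
Step 2 — Component impedances:
  Z1: Z = jωL = j·1.125e+04·0.0412 = 0 + j463.4 Ω
  Z2: Z = 1/(jωC) = -j/(ω·C) = 0 - j88.91 Ω
  Z3: Z = 1/(jωC) = -j/(ω·C) = 0 - j30.87 Ω
  Z4: Z = 1/(jωC) = -j/(ω·C) = 0 - j979.2 Ω
  Z5: Z = R = 222 Ω
  Z6: Z = 1/(jωC) = -j/(ω·C) = 0 - j0.6132 Ω
Step 3 — Ladder network (open output): work backward from the far end, alternating series and parallel combinations. Z_in = 22.91 + j392.7 Ω = 393.4∠86.7° Ω.

Z = 22.91 + j392.7 Ω = 393.4∠86.7° Ω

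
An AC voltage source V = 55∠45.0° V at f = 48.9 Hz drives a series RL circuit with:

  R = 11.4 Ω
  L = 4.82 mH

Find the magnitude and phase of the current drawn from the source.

Step 1 — Angular frequency: ω = 2π·f = 2π·48.9 = 307.2 rad/s.
Step 2 — Component impedances:
  R: Z = R = 11.4 Ω
  L: Z = jωL = j·307.2·0.00482 = 0 + j1.481 Ω
Step 3 — Series combination: Z_total = R + L = 11.4 + j1.481 Ω = 11.5∠7.4° Ω.
Step 4 — Source phasor: V = 55∠45.0° V = 38.89 + j38.89 V.
Step 5 — Ohm's law: I = V / Z_total = (38.89 + j38.89) / (11.4 + j1.481) = 3.791 + j2.919 A.
Step 6 — Convert to polar: |I| = 4.784 A, ∠I = 37.6°.

I = 4.784∠37.6° A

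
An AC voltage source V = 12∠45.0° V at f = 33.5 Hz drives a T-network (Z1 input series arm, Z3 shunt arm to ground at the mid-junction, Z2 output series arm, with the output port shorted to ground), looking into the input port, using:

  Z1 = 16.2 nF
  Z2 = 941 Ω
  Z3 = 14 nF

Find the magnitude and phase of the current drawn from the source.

Step 1 — Angular frequency: ω = 2π·f = 2π·33.5 = 210.5 rad/s.
Step 2 — Component impedances:
  Z1: Z = 1/(jωC) = -j/(ω·C) = 0 - j2.933e+05 Ω
  Z2: Z = R = 941 Ω
  Z3: Z = 1/(jωC) = -j/(ω·C) = 0 - j3.393e+05 Ω
Step 3 — With the output port shorted to ground, the output series arm Z2 runs from the junction to ground; the shunt arm Z3 also runs from the junction to ground. They appear in parallel: Z3 || Z2 = 941 - j2.609 Ω.
Step 4 — Series with input arm Z1: Z_in = Z1 + (Z3 || Z2) = 941 - j2.933e+05 Ω = 2.933e+05∠-89.8° Ω.
Step 5 — Source phasor: V = 12∠45.0° V = 8.485 + j8.485 V.
Step 6 — Ohm's law: I = V / Z_total = (8.485 + j8.485) / (941 - j2.933e+05) = -2.884e-05 + j2.903e-05 A.
Step 7 — Convert to polar: |I| = 4.092e-05 A, ∠I = 134.8°.

I = 4.092e-05∠134.8° A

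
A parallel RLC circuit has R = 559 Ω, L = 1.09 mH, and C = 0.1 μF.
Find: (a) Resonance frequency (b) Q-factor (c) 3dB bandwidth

Step 1 — Resonance: ω₀ = 1/√(LC) = 1/√(0.00109·1e-07) = 9.578e+04 rad/s.
Step 2 — f₀ = ω₀/(2π) = 1.524e+04 Hz.
Step 3 — Parallel Q: Q = R/(ω₀L) = 559/(9.578e+04·0.00109) = 5.354.
Step 4 — Bandwidth: Δω = ω₀/Q = 1.789e+04 rad/s; BW = Δω/(2π) = 2847 Hz.

(a) f₀ = 1.524e+04 Hz  (b) Q = 5.354  (c) BW = 2847 Hz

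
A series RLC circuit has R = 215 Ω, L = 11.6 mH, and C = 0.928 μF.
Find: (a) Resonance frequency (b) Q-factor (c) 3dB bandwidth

Step 1 — Resonance: ω₀ = 1/√(LC) = 1/√(0.0116·9.28e-07) = 9638 rad/s.
Step 2 — f₀ = ω₀/(2π) = 1534 Hz.
Step 3 — Series Q: Q = ω₀L/R = 9638·0.0116/215 = 0.52.
Step 4 — Bandwidth: Δω = ω₀/Q = 1.853e+04 rad/s; BW = Δω/(2π) = 2950 Hz.

(a) f₀ = 1534 Hz  (b) Q = 0.52  (c) BW = 2950 Hz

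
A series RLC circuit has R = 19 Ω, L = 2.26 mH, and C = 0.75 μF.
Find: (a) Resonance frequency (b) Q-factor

Step 1 — Resonance condition Im(Z)=0 gives ω₀ = 1/√(LC).
Step 2 — ω₀ = 1/√(0.00226·7.5e-07) = 2.429e+04 rad/s.
Step 3 — f₀ = ω₀/(2π) = 3866 Hz.
Step 4 — Series Q: Q = ω₀L/R = 2.429e+04·0.00226/19 = 2.889.

(a) f₀ = 3866 Hz  (b) Q = 2.889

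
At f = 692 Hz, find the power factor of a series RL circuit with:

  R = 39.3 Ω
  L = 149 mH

Step 1 — Angular frequency: ω = 2π·f = 2π·692 = 4348 rad/s.
Step 2 — Component impedances:
  R: Z = R = 39.3 Ω
  L: Z = jωL = j·4348·0.149 = 0 + j647.8 Ω
Step 3 — Series combination: Z_total = R + L = 39.3 + j647.8 Ω = 649∠86.5° Ω.
Step 4 — Power factor: PF = cos(φ) = Re(Z)/|Z| = 39.3/649 = 0.06055.
Step 5 — Type: Im(Z) = 647.8 ⇒ lagging (phase φ = 86.5°).

PF = 0.06055 (lagging, φ = 86.5°)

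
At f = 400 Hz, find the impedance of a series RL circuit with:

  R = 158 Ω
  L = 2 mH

Step 1 — Angular frequency: ω = 2π·f = 2π·400 = 2513 rad/s.
Step 2 — Component impedances:
  R: Z = R = 158 Ω
  L: Z = jωL = j·2513·0.002 = 0 + j5.027 Ω
Step 3 — Series combination: Z_total = R + L = 158 + j5.027 Ω = 158.1∠1.8° Ω.

Z = 158 + j5.027 Ω = 158.1∠1.8° Ω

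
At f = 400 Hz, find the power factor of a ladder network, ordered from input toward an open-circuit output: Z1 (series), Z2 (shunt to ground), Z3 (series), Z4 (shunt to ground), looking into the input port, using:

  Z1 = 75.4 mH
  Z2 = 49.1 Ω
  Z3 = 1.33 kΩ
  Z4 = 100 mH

Step 1 — Angular frequency: ω = 2π·f = 2π·400 = 2513 rad/s.
Step 2 — Component impedances:
  Z1: Z = jωL = j·2513·0.0754 = 0 + j189.5 Ω
  Z2: Z = R = 49.1 Ω
  Z3: Z = R = 1330 Ω
  Z4: Z = jωL = j·2513·0.1 = 0 + j251.3 Ω
Step 3 — Ladder network (open output): work backward from the far end, alternating series and parallel combinations. Z_in = 47.41 + j189.8 Ω = 195.6∠76.0° Ω.
Step 4 — Power factor: PF = cos(φ) = Re(Z)/|Z| = 47.408/195.64 = 0.2423.
Step 5 — Type: Im(Z) = 189.8 ⇒ lagging (phase φ = 76.0°).

PF = 0.2423 (lagging, φ = 76.0°)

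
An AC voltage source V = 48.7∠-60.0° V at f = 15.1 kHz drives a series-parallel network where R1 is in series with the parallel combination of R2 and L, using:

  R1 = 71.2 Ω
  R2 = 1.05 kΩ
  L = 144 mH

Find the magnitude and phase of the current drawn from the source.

Step 1 — Angular frequency: ω = 2π·f = 2π·1.51e+04 = 9.488e+04 rad/s.
Step 2 — Component impedances:
  R1: Z = R = 71.2 Ω
  R2: Z = R = 1050 Ω
  L: Z = jωL = j·9.488e+04·0.144 = 0 + j1.366e+04 Ω
Step 3 — Parallel branch: R2 || L = 1/(1/R2 + 1/L) = 1044 + j80.22 Ω.
Step 4 — Series with R1: Z_total = R1 + (R2 || L) = 1115 + j80.22 Ω = 1118∠4.1° Ω.
Step 5 — Source phasor: V = 48.7∠-60.0° V = 24.35 - j42.18 V.
Step 6 — Ohm's law: I = V / Z_total = (24.35 - j42.18) / (1115 + j80.22) = 0.01902 - j0.03919 A.
Step 7 — Convert to polar: |I| = 0.04356 A, ∠I = -64.1°.

I = 0.04356∠-64.1° A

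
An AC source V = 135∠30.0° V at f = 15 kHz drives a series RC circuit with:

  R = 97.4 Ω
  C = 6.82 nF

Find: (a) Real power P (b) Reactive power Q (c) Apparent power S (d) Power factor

Step 1 — Angular frequency: ω = 2π·f = 2π·1.5e+04 = 9.425e+04 rad/s.
Step 2 — Component impedances:
  R: Z = R = 97.4 Ω
  C: Z = 1/(jωC) = -j/(ω·C) = 0 - j1556 Ω
Step 3 — Series combination: Z_total = R + C = 97.4 - j1556 Ω = 1559∠-86.4° Ω.
Step 4 — Source phasor: V = 135∠30.0° V = 116.9 + j67.5 V.
Step 5 — Current: I = V / Z = -0.03853 + j0.07756 A = 0.0866∠116.4° A.
Step 6 — Complex power: S = V·I* = 0.7305 - j11.67 VA.
Step 7 — Real power: P = Re(S) = 0.7305 W.
Step 8 — Reactive power: Q = Im(S) = -11.67 VAR.
Step 9 — Apparent power: |S| = 11.69 VA.
Step 10 — Power factor: PF = P/|S| = 0.06248 (leading).

(a) P = 0.7305 W  (b) Q = -11.67 VAR  (c) S = 11.69 VA  (d) PF = 0.06248 (leading)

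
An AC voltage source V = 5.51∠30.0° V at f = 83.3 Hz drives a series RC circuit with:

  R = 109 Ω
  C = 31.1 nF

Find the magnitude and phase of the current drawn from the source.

Step 1 — Angular frequency: ω = 2π·f = 2π·83.3 = 523.4 rad/s.
Step 2 — Component impedances:
  R: Z = R = 109 Ω
  C: Z = 1/(jωC) = -j/(ω·C) = 0 - j6.143e+04 Ω
Step 3 — Series combination: Z_total = R + C = 109 - j6.143e+04 Ω = 6.143e+04∠-89.9° Ω.
Step 4 — Source phasor: V = 5.51∠30.0° V = 4.772 + j2.755 V.
Step 5 — Ohm's law: I = V / Z_total = (4.772 + j2.755) / (109 - j6.143e+04) = -4.471e-05 + j7.775e-05 A.
Step 6 — Convert to polar: |I| = 8.969e-05 A, ∠I = 119.9°.

I = 8.969e-05∠119.9° A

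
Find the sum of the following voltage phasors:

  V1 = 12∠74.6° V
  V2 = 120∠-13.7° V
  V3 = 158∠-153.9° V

Step 1 — Convert each phasor to rectangular form:
  V1 = 12·(cos(74.6°) + j·sin(74.6°)) = 3.187 + j11.57 V
  V2 = 120·(cos(-13.7°) + j·sin(-13.7°)) = 116.6 - j28.42 V
  V3 = 158·(cos(-153.9°) + j·sin(-153.9°)) = -141.9 - j69.51 V
Step 2 — Sum components: V_total = -22.12 - j86.36 V.
Step 3 — Convert to polar: |V_total| = 89.15 V, ∠V_total = -104.4°.

V_total = 89.15∠-104.4° V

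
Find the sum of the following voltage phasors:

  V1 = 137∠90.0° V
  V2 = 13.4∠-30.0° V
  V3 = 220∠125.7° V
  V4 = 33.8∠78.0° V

Step 1 — Convert each phasor to rectangular form:
  V1 = 137·(cos(90.0°) + j·sin(90.0°)) = 0 + j137 V
  V2 = 13.4·(cos(-30.0°) + j·sin(-30.0°)) = 11.6 - j6.7 V
  V3 = 220·(cos(125.7°) + j·sin(125.7°)) = -128.4 + j178.7 V
  V4 = 33.8·(cos(78.0°) + j·sin(78.0°)) = 7.027 + j33.06 V
Step 2 — Sum components: V_total = -109.7 + j342 V.
Step 3 — Convert to polar: |V_total| = 359.2 V, ∠V_total = 107.8°.

V_total = 359.2∠107.8° V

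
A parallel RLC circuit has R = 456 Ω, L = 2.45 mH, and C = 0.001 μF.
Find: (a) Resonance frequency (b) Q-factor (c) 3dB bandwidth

Step 1 — Resonance: ω₀ = 1/√(LC) = 1/√(0.00245·1e-09) = 6.389e+05 rad/s.
Step 2 — f₀ = ω₀/(2π) = 1.017e+05 Hz.
Step 3 — Parallel Q: Q = R/(ω₀L) = 456/(6.389e+05·0.00245) = 0.2913.
Step 4 — Bandwidth: Δω = ω₀/Q = 2.193e+06 rad/s; BW = Δω/(2π) = 3.49e+05 Hz.

(a) f₀ = 1.017e+05 Hz  (b) Q = 0.2913  (c) BW = 3.49e+05 Hz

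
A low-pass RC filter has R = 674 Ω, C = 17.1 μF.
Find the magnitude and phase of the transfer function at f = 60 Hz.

Step 1 — Angular frequency: ω = 2π·60 = 377 rad/s.
Step 2 — Transfer function: H(jω) = 1/(1 + jωRC).
Step 3 — Denominator: 1 + jωRC = 1 + j·377·674·1.71e-05 = 1 + j4.345.
Step 4 — H = 0.0503 - j0.2186.
Step 5 — Magnitude: |H| = 0.2243 (-13.0 dB); phase: φ = -77.0°.

|H| = 0.2243 (-13.0 dB), φ = -77.0°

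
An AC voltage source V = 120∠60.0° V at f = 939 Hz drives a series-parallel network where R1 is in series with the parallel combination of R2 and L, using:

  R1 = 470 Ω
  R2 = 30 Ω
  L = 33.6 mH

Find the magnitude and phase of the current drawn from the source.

Step 1 — Angular frequency: ω = 2π·f = 2π·939 = 5900 rad/s.
Step 2 — Component impedances:
  R1: Z = R = 470 Ω
  R2: Z = R = 30 Ω
  L: Z = jωL = j·5900·0.0336 = 0 + j198.2 Ω
Step 3 — Parallel branch: R2 || L = 1/(1/R2 + 1/L) = 29.33 + j4.438 Ω.
Step 4 — Series with R1: Z_total = R1 + (R2 || L) = 499.3 + j4.438 Ω = 499.3∠0.5° Ω.
Step 5 — Source phasor: V = 120∠60.0° V = 60 + j103.9 V.
Step 6 — Ohm's law: I = V / Z_total = (60 + j103.9) / (499.3 + j4.438) = 0.122 + j0.207 A.
Step 7 — Convert to polar: |I| = 0.2403 A, ∠I = 59.5°.

I = 0.2403∠59.5° A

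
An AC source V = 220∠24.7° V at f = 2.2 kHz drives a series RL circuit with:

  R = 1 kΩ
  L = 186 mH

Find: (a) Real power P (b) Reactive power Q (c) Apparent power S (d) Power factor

Step 1 — Angular frequency: ω = 2π·f = 2π·2200 = 1.382e+04 rad/s.
Step 2 — Component impedances:
  R: Z = R = 1000 Ω
  L: Z = jωL = j·1.382e+04·0.186 = 0 + j2571 Ω
Step 3 — Series combination: Z_total = R + L = 1000 + j2571 Ω = 2759∠68.7° Ω.
Step 4 — Source phasor: V = 220∠24.7° V = 199.9 + j91.93 V.
Step 5 — Current: I = V / Z = 0.05732 - j0.05544 A = 0.07975∠-44.0° A.
Step 6 — Complex power: S = V·I* = 6.36 + j16.35 VA.
Step 7 — Real power: P = Re(S) = 6.36 W.
Step 8 — Reactive power: Q = Im(S) = 16.35 VAR.
Step 9 — Apparent power: |S| = 17.54 VA.
Step 10 — Power factor: PF = P/|S| = 0.3625 (lagging).

(a) P = 6.36 W  (b) Q = 16.35 VAR  (c) S = 17.54 VA  (d) PF = 0.3625 (lagging)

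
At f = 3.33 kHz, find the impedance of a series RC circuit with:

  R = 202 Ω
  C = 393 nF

Step 1 — Angular frequency: ω = 2π·f = 2π·3330 = 2.092e+04 rad/s.
Step 2 — Component impedances:
  R: Z = R = 202 Ω
  C: Z = 1/(jωC) = -j/(ω·C) = 0 - j121.6 Ω
Step 3 — Series combination: Z_total = R + C = 202 - j121.6 Ω = 235.8∠-31.1° Ω.

Z = 202 - j121.6 Ω = 235.8∠-31.1° Ω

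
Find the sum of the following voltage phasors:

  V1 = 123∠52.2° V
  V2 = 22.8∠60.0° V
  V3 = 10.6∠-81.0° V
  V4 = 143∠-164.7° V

Step 1 — Convert each phasor to rectangular form:
  V1 = 123·(cos(52.2°) + j·sin(52.2°)) = 75.39 + j97.19 V
  V2 = 22.8·(cos(60.0°) + j·sin(60.0°)) = 11.4 + j19.75 V
  V3 = 10.6·(cos(-81.0°) + j·sin(-81.0°)) = 1.658 - j10.47 V
  V4 = 143·(cos(-164.7°) + j·sin(-164.7°)) = -137.9 - j37.73 V
Step 2 — Sum components: V_total = -49.49 + j68.73 V.
Step 3 — Convert to polar: |V_total| = 84.69 V, ∠V_total = 125.8°.

V_total = 84.69∠125.8° V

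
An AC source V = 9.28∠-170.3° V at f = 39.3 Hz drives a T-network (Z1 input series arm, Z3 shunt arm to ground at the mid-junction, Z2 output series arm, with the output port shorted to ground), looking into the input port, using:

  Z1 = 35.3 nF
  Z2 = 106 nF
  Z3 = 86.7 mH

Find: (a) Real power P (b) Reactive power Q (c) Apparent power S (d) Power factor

Step 1 — Angular frequency: ω = 2π·f = 2π·39.3 = 246.9 rad/s.
Step 2 — Component impedances:
  Z1: Z = 1/(jωC) = -j/(ω·C) = 0 - j1.147e+05 Ω
  Z2: Z = 1/(jωC) = -j/(ω·C) = 0 - j3.821e+04 Ω
  Z3: Z = jωL = j·246.9·0.0867 = 0 + j21.41 Ω
Step 3 — With the output port shorted to ground, the output series arm Z2 runs from the junction to ground; the shunt arm Z3 also runs from the junction to ground. They appear in parallel: Z3 || Z2 = 0 + j21.42 Ω.
Step 4 — Series with input arm Z1: Z_in = Z1 + (Z3 || Z2) = 0 - j1.147e+05 Ω = 1.147e+05∠-90.0° Ω.
Step 5 — Source phasor: V = 9.28∠-170.3° V = -9.147 - j1.564 V.
Step 6 — Current: I = V / Z = 1.363e-05 - j7.975e-05 A = 8.091e-05∠-80.3° A.
Step 7 — Complex power: S = V·I* = 0 - j0.0007508 VA.
Step 8 — Real power: P = Re(S) = 0 W.
Step 9 — Reactive power: Q = Im(S) = -0.0007508 VAR.
Step 10 — Apparent power: |S| = 0.0007508 VA.
Step 11 — Power factor: PF = P/|S| = 0 (leading).

(a) P = 0 W  (b) Q = -0.0007508 VAR  (c) S = 0.0007508 VA  (d) PF = 0 (leading)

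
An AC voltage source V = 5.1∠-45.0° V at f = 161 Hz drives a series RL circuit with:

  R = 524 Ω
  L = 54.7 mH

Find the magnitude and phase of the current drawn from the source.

Step 1 — Angular frequency: ω = 2π·f = 2π·161 = 1012 rad/s.
Step 2 — Component impedances:
  R: Z = R = 524 Ω
  L: Z = jωL = j·1012·0.0547 = 0 + j55.33 Ω
Step 3 — Series combination: Z_total = R + L = 524 + j55.33 Ω = 526.9∠6.0° Ω.
Step 4 — Source phasor: V = 5.1∠-45.0° V = 3.606 - j3.606 V.
Step 5 — Ohm's law: I = V / Z_total = (3.606 - j3.606) / (524 + j55.33) = 0.006088 - j0.007525 A.
Step 6 — Convert to polar: |I| = 0.009679 A, ∠I = -51.0°.

I = 0.009679∠-51.0° A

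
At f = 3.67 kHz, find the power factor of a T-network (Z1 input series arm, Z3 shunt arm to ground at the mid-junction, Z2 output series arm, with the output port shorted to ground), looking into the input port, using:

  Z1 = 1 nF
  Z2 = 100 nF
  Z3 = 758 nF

Step 1 — Angular frequency: ω = 2π·f = 2π·3670 = 2.306e+04 rad/s.
Step 2 — Component impedances:
  Z1: Z = 1/(jωC) = -j/(ω·C) = 0 - j4.337e+04 Ω
  Z2: Z = 1/(jωC) = -j/(ω·C) = 0 - j433.7 Ω
  Z3: Z = 1/(jωC) = -j/(ω·C) = 0 - j57.21 Ω
Step 3 — With the output port shorted to ground, the output series arm Z2 runs from the junction to ground; the shunt arm Z3 also runs from the junction to ground. They appear in parallel: Z3 || Z2 = 0 - j50.54 Ω.
Step 4 — Series with input arm Z1: Z_in = Z1 + (Z3 || Z2) = 0 - j4.342e+04 Ω = 4.342e+04∠-90.0° Ω.
Step 5 — Power factor: PF = cos(φ) = Re(Z)/|Z| = 0/4.342e+04 = 0.
Step 6 — Type: Im(Z) = -4.342e+04 ⇒ leading (phase φ = -90.0°).

PF = 0 (leading, φ = -90.0°)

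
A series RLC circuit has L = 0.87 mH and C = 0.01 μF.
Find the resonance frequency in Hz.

Step 1 — Resonance condition Im(Z)=0 gives ω₀ = 1/√(LC).
Step 2 — ω₀ = 1/√(0.00087·1e-08) = 3.39e+05 rad/s.
Step 3 — f₀ = ω₀/(2π) = 5.396e+04 Hz.

f₀ = 5.396e+04 Hz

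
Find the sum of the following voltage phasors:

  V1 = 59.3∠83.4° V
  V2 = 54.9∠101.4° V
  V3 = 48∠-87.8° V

Step 1 — Convert each phasor to rectangular form:
  V1 = 59.3·(cos(83.4°) + j·sin(83.4°)) = 6.816 + j58.91 V
  V2 = 54.9·(cos(101.4°) + j·sin(101.4°)) = -10.85 + j53.82 V
  V3 = 48·(cos(-87.8°) + j·sin(-87.8°)) = 1.843 - j47.96 V
Step 2 — Sum components: V_total = -2.193 + j64.76 V.
Step 3 — Convert to polar: |V_total| = 64.8 V, ∠V_total = 91.9°.

V_total = 64.8∠91.9° V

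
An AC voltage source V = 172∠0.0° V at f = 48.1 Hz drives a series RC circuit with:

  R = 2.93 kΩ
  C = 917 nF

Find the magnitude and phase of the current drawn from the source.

Step 1 — Angular frequency: ω = 2π·f = 2π·48.1 = 302.2 rad/s.
Step 2 — Component impedances:
  R: Z = R = 2930 Ω
  C: Z = 1/(jωC) = -j/(ω·C) = 0 - j3608 Ω
Step 3 — Series combination: Z_total = R + C = 2930 - j3608 Ω = 4648∠-50.9° Ω.
Step 4 — Source phasor: V = 172∠0.0° V = 172 V.
Step 5 — Ohm's law: I = V / Z_total = (172) / (2930 - j3608) = 0.02333 + j0.02873 A.
Step 6 — Convert to polar: |I| = 0.037 A, ∠I = 50.9°.

I = 0.037∠50.9° A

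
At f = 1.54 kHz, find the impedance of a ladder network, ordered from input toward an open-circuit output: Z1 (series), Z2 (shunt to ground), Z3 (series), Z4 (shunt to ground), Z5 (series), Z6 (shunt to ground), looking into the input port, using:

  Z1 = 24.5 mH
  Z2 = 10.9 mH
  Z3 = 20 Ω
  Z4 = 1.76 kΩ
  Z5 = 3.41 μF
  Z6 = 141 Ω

Step 1 — Angular frequency: ω = 2π·f = 2π·1540 = 9676 rad/s.
Step 2 — Component impedances:
  Z1: Z = jωL = j·9676·0.0245 = 0 + j237.1 Ω
  Z2: Z = jωL = j·9676·0.0109 = 0 + j105.5 Ω
  Z3: Z = R = 20 Ω
  Z4: Z = R = 1760 Ω
  Z5: Z = 1/(jωC) = -j/(ω·C) = 0 - j30.31 Ω
  Z6: Z = R = 141 Ω
Step 3 — Ladder network (open output): work backward from the far end, alternating series and parallel combinations. Z_in = 57.69 + j312.2 Ω = 317.4∠79.5° Ω.

Z = 57.69 + j312.2 Ω = 317.4∠79.5° Ω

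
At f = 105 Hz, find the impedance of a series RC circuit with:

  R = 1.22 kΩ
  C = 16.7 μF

Step 1 — Angular frequency: ω = 2π·f = 2π·105 = 659.7 rad/s.
Step 2 — Component impedances:
  R: Z = R = 1220 Ω
  C: Z = 1/(jωC) = -j/(ω·C) = 0 - j90.76 Ω
Step 3 — Series combination: Z_total = R + C = 1220 - j90.76 Ω = 1223∠-4.3° Ω.

Z = 1220 - j90.76 Ω = 1223∠-4.3° Ω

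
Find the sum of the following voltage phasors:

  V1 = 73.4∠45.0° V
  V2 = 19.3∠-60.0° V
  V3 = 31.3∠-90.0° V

Step 1 — Convert each phasor to rectangular form:
  V1 = 73.4·(cos(45.0°) + j·sin(45.0°)) = 51.9 + j51.9 V
  V2 = 19.3·(cos(-60.0°) + j·sin(-60.0°)) = 9.65 - j16.71 V
  V3 = 31.3·(cos(-90.0°) + j·sin(-90.0°)) = 0 - j31.3 V
Step 2 — Sum components: V_total = 61.55 + j3.887 V.
Step 3 — Convert to polar: |V_total| = 61.67 V, ∠V_total = 3.6°.

V_total = 61.67∠3.6° V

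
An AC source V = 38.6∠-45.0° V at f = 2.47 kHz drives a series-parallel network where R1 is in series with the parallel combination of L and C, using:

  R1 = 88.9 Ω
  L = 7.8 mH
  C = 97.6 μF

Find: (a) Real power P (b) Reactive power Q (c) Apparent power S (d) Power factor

Step 1 — Angular frequency: ω = 2π·f = 2π·2470 = 1.552e+04 rad/s.
Step 2 — Component impedances:
  R1: Z = R = 88.9 Ω
  L: Z = jωL = j·1.552e+04·0.0078 = 0 + j121.1 Ω
  C: Z = 1/(jωC) = -j/(ω·C) = 0 - j0.6602 Ω
Step 3 — Parallel branch: L || C = 1/(1/L + 1/C) = 0 - j0.6638 Ω.
Step 4 — Series with R1: Z_total = R1 + (L || C) = 88.9 - j0.6638 Ω = 88.9∠-0.4° Ω.
Step 5 — Source phasor: V = 38.6∠-45.0° V = 27.29 - j27.29 V.
Step 6 — Current: I = V / Z = 0.3093 - j0.3047 A = 0.4342∠-44.6° A.
Step 7 — Complex power: S = V·I* = 16.76 - j0.1251 VA.
Step 8 — Real power: P = Re(S) = 16.76 W.
Step 9 — Reactive power: Q = Im(S) = -0.1251 VAR.
Step 10 — Apparent power: |S| = 16.76 VA.
Step 11 — Power factor: PF = P/|S| = 1 (leading).

(a) P = 16.76 W  (b) Q = -0.1251 VAR  (c) S = 16.76 VA  (d) PF = 1 (leading)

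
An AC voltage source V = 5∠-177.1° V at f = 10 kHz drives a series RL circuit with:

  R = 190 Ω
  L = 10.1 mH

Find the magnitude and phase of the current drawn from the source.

Step 1 — Angular frequency: ω = 2π·f = 2π·1e+04 = 6.283e+04 rad/s.
Step 2 — Component impedances:
  R: Z = R = 190 Ω
  L: Z = jωL = j·6.283e+04·0.0101 = 0 + j634.6 Ω
Step 3 — Series combination: Z_total = R + L = 190 + j634.6 Ω = 662.4∠73.3° Ω.
Step 4 — Source phasor: V = 5∠-177.1° V = -4.994 - j0.253 V.
Step 5 — Ohm's law: I = V / Z_total = (-4.994 - j0.253) / (190 + j634.6) = -0.002528 + j0.007112 A.
Step 6 — Convert to polar: |I| = 0.007548 A, ∠I = 109.6°.

I = 0.007548∠109.6° A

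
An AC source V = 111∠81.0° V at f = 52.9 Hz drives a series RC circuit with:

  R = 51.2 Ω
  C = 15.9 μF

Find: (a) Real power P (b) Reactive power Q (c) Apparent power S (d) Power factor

Step 1 — Angular frequency: ω = 2π·f = 2π·52.9 = 332.4 rad/s.
Step 2 — Component impedances:
  R: Z = R = 51.2 Ω
  C: Z = 1/(jωC) = -j/(ω·C) = 0 - j189.2 Ω
Step 3 — Series combination: Z_total = R + C = 51.2 - j189.2 Ω = 196∠-74.9° Ω.
Step 4 — Source phasor: V = 111∠81.0° V = 17.36 + j109.6 V.
Step 5 — Current: I = V / Z = -0.5167 + j0.2316 A = 0.5663∠155.9° A.
Step 6 — Complex power: S = V·I* = 16.42 - j60.67 VA.
Step 7 — Real power: P = Re(S) = 16.42 W.
Step 8 — Reactive power: Q = Im(S) = -60.67 VAR.
Step 9 — Apparent power: |S| = 62.85 VA.
Step 10 — Power factor: PF = P/|S| = 0.2612 (leading).

(a) P = 16.42 W  (b) Q = -60.67 VAR  (c) S = 62.85 VA  (d) PF = 0.2612 (leading)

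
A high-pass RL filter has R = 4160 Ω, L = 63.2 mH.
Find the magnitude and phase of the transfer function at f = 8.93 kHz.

Step 1 — Angular frequency: ω = 2π·8930 = 5.611e+04 rad/s.
Step 2 — Transfer function: H(jω) = jωL/(R + jωL).
Step 3 — Numerator jωL = j·3546; denominator R + jωL = 4160 + j3546.
Step 4 — H = 0.4208 + j0.4937.
Step 5 — Magnitude: |H| = 0.6487 (-3.8 dB); phase: φ = 49.6°.

|H| = 0.6487 (-3.8 dB), φ = 49.6°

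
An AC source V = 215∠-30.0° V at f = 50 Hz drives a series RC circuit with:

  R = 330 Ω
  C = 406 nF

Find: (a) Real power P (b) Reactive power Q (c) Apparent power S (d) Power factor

Step 1 — Angular frequency: ω = 2π·f = 2π·50 = 314.2 rad/s.
Step 2 — Component impedances:
  R: Z = R = 330 Ω
  C: Z = 1/(jωC) = -j/(ω·C) = 0 - j7840 Ω
Step 3 — Series combination: Z_total = R + C = 330 - j7840 Ω = 7847∠-87.6° Ω.
Step 4 — Source phasor: V = 215∠-30.0° V = 186.2 - j107.5 V.
Step 5 — Current: I = V / Z = 0.01469 + j0.02313 A = 0.0274∠57.6° A.
Step 6 — Complex power: S = V·I* = 0.2477 - j5.886 VA.
Step 7 — Real power: P = Re(S) = 0.2477 W.
Step 8 — Reactive power: Q = Im(S) = -5.886 VAR.
Step 9 — Apparent power: |S| = 5.891 VA.
Step 10 — Power factor: PF = P/|S| = 0.04205 (leading).

(a) P = 0.2477 W  (b) Q = -5.886 VAR  (c) S = 5.891 VA  (d) PF = 0.04205 (leading)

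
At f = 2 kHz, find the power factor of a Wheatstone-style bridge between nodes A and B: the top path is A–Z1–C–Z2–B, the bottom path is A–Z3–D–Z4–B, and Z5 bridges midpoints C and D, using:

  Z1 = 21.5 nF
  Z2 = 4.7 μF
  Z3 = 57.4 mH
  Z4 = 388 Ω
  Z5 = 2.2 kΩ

Step 1 — Angular frequency: ω = 2π·f = 2π·2000 = 1.257e+04 rad/s.
Step 2 — Component impedances:
  Z1: Z = 1/(jωC) = -j/(ω·C) = 0 - j3701 Ω
  Z2: Z = 1/(jωC) = -j/(ω·C) = 0 - j16.93 Ω
  Z3: Z = jωL = j·1.257e+04·0.0574 = 0 + j721.3 Ω
  Z4: Z = R = 388 Ω
  Z5: Z = R = 2200 Ω
Step 3 — Bridge requires nodal analysis (the Z5 bridge couples midpoints C and D, so the two paths cannot be reduced to a simple series/parallel combination). Setting node B to ground and injecting 1 A at node A, the 3-node admittance system at A, C, D solves to V_A = Z_AB = 502.5 + j840.5 Ω = 979.2∠59.1° Ω.
Step 4 — Power factor: PF = cos(φ) = Re(Z)/|Z| = 502.5/979.2 = 0.5132.
Step 5 — Type: Im(Z) = 840.5 ⇒ lagging (phase φ = 59.1°).

PF = 0.5132 (lagging, φ = 59.1°)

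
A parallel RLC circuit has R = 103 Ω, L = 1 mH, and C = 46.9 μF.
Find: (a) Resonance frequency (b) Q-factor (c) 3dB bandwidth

Step 1 — Resonance: ω₀ = 1/√(LC) = 1/√(0.001·4.69e-05) = 4618 rad/s.
Step 2 — f₀ = ω₀/(2π) = 734.9 Hz.
Step 3 — Parallel Q: Q = R/(ω₀L) = 103/(4618·0.001) = 22.31.
Step 4 — Bandwidth: Δω = ω₀/Q = 207 rad/s; BW = Δω/(2π) = 32.95 Hz.

(a) f₀ = 734.9 Hz  (b) Q = 22.31  (c) BW = 32.95 Hz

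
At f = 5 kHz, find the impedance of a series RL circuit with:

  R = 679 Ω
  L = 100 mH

Step 1 — Angular frequency: ω = 2π·f = 2π·5000 = 3.142e+04 rad/s.
Step 2 — Component impedances:
  R: Z = R = 679 Ω
  L: Z = jωL = j·3.142e+04·0.1 = 0 + j3142 Ω
Step 3 — Series combination: Z_total = R + L = 679 + j3142 Ω = 3214∠77.8° Ω.

Z = 679 + j3142 Ω = 3214∠77.8° Ω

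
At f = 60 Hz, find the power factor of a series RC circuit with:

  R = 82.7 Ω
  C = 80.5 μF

Step 1 — Angular frequency: ω = 2π·f = 2π·60 = 377 rad/s.
Step 2 — Component impedances:
  R: Z = R = 82.7 Ω
  C: Z = 1/(jωC) = -j/(ω·C) = 0 - j32.95 Ω
Step 3 — Series combination: Z_total = R + C = 82.7 - j32.95 Ω = 89.02∠-21.7° Ω.
Step 4 — Power factor: PF = cos(φ) = Re(Z)/|Z| = 82.7/89.02 = 0.929.
Step 5 — Type: Im(Z) = -32.95 ⇒ leading (phase φ = -21.7°).

PF = 0.929 (leading, φ = -21.7°)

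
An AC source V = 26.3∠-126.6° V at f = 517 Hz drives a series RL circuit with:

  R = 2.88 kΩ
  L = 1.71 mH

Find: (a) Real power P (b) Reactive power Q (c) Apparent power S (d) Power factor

Step 1 — Angular frequency: ω = 2π·f = 2π·517 = 3248 rad/s.
Step 2 — Component impedances:
  R: Z = R = 2880 Ω
  L: Z = jωL = j·3248·0.00171 = 0 + j5.555 Ω
Step 3 — Series combination: Z_total = R + L = 2880 + j5.555 Ω = 2880∠0.1° Ω.
Step 4 — Source phasor: V = 26.3∠-126.6° V = -15.68 - j21.11 V.
Step 5 — Current: I = V / Z = -0.005459 - j0.007321 A = 0.009132∠-126.7° A.
Step 6 — Complex power: S = V·I* = 0.2402 + j0.0004632 VA.
Step 7 — Real power: P = Re(S) = 0.2402 W.
Step 8 — Reactive power: Q = Im(S) = 0.0004632 VAR.
Step 9 — Apparent power: |S| = 0.2402 VA.
Step 10 — Power factor: PF = P/|S| = 1 (lagging).

(a) P = 0.2402 W  (b) Q = 0.0004632 VAR  (c) S = 0.2402 VA  (d) PF = 1 (lagging)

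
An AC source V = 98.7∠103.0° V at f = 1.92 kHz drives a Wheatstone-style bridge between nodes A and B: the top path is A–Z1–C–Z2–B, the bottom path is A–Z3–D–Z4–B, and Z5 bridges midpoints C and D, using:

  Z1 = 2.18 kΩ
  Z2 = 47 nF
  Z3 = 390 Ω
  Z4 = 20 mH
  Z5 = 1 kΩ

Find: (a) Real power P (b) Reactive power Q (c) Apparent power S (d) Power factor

Step 1 — Angular frequency: ω = 2π·f = 2π·1920 = 1.206e+04 rad/s.
Step 2 — Component impedances:
  Z1: Z = R = 2180 Ω
  Z2: Z = 1/(jωC) = -j/(ω·C) = 0 - j1764 Ω
  Z3: Z = R = 390 Ω
  Z4: Z = jωL = j·1.206e+04·0.02 = 0 + j241.3 Ω
  Z5: Z = R = 1000 Ω
Step 3 — Bridge requires nodal analysis (the Z5 bridge couples midpoints C and D, so the two paths cannot be reduced to a simple series/parallel combination). Setting node B to ground and injecting 1 A at node A, the 3-node admittance system at A, C, D solves to V_A = Z_AB = 387.4 + j252.7 Ω = 462.6∠33.1° Ω.
Step 4 — Source phasor: V = 98.7∠103.0° V = -22.2 + j96.17 V.
Step 5 — Current: I = V / Z = 0.07339 + j0.2003 A = 0.2134∠69.9° A.
Step 6 — Complex power: S = V·I* = 17.64 + j11.51 VA.
Step 7 — Real power: P = Re(S) = 17.64 W.
Step 8 — Reactive power: Q = Im(S) = 11.51 VAR.
Step 9 — Apparent power: |S| = 21.06 VA.
Step 10 — Power factor: PF = P/|S| = 0.8376 (lagging).

(a) P = 17.64 W  (b) Q = 11.51 VAR  (c) S = 21.06 VA  (d) PF = 0.8376 (lagging)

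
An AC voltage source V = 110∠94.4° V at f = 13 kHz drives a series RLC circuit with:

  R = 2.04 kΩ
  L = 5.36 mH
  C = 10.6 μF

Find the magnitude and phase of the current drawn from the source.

Step 1 — Angular frequency: ω = 2π·f = 2π·1.3e+04 = 8.168e+04 rad/s.
Step 2 — Component impedances:
  R: Z = R = 2040 Ω
  L: Z = jωL = j·8.168e+04·0.00536 = 0 + j437.8 Ω
  C: Z = 1/(jωC) = -j/(ω·C) = 0 - j1.155 Ω
Step 3 — Series combination: Z_total = R + L + C = 2040 + j436.7 Ω = 2086∠12.1° Ω.
Step 4 — Source phasor: V = 110∠94.4° V = -8.439 + j109.7 V.
Step 5 — Ohm's law: I = V / Z_total = (-8.439 + j109.7) / (2040 + j436.7) = 0.007048 + j0.05225 A.
Step 6 — Convert to polar: |I| = 0.05273 A, ∠I = 82.3°.

I = 0.05273∠82.3° A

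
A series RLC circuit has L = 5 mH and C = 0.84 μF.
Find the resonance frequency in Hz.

Step 1 — Resonance condition Im(Z)=0 gives ω₀ = 1/√(LC).
Step 2 — ω₀ = 1/√(0.005·8.4e-07) = 1.543e+04 rad/s.
Step 3 — f₀ = ω₀/(2π) = 2456 Hz.

f₀ = 2456 Hz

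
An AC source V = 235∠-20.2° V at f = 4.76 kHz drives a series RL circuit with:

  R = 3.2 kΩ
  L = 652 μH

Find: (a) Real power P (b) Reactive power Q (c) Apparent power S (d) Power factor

Step 1 — Angular frequency: ω = 2π·f = 2π·4760 = 2.991e+04 rad/s.
Step 2 — Component impedances:
  R: Z = R = 3200 Ω
  L: Z = jωL = j·2.991e+04·0.000652 = 0 + j19.5 Ω
Step 3 — Series combination: Z_total = R + L = 3200 + j19.5 Ω = 3200∠0.3° Ω.
Step 4 — Source phasor: V = 235∠-20.2° V = 220.5 - j81.15 V.
Step 5 — Current: I = V / Z = 0.06876 - j0.02578 A = 0.07344∠-20.5° A.
Step 6 — Complex power: S = V·I* = 17.26 + j0.1052 VA.
Step 7 — Real power: P = Re(S) = 17.26 W.
Step 8 — Reactive power: Q = Im(S) = 0.1052 VAR.
Step 9 — Apparent power: |S| = 17.26 VA.
Step 10 — Power factor: PF = P/|S| = 1 (lagging).

(a) P = 17.26 W  (b) Q = 0.1052 VAR  (c) S = 17.26 VA  (d) PF = 1 (lagging)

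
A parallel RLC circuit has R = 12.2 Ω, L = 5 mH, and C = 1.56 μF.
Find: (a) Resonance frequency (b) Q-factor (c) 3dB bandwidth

Step 1 — Resonance: ω₀ = 1/√(LC) = 1/√(0.005·1.56e-06) = 1.132e+04 rad/s.
Step 2 — f₀ = ω₀/(2π) = 1802 Hz.
Step 3 — Parallel Q: Q = R/(ω₀L) = 12.2/(1.132e+04·0.005) = 0.2155.
Step 4 — Bandwidth: Δω = ω₀/Q = 5.254e+04 rad/s; BW = Δω/(2π) = 8362 Hz.

(a) f₀ = 1802 Hz  (b) Q = 0.2155  (c) BW = 8362 Hz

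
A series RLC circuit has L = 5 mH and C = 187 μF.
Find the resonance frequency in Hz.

Step 1 — Resonance condition Im(Z)=0 gives ω₀ = 1/√(LC).
Step 2 — ω₀ = 1/√(0.005·0.000187) = 1034 rad/s.
Step 3 — f₀ = ω₀/(2π) = 164.6 Hz.

f₀ = 164.6 Hz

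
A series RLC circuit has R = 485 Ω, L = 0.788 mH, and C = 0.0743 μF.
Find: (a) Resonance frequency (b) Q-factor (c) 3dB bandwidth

Step 1 — Resonance condition Im(Z)=0 gives ω₀ = 1/√(LC).
Step 2 — ω₀ = 1/√(0.000788·7.43e-08) = 1.307e+05 rad/s.
Step 3 — f₀ = ω₀/(2π) = 2.08e+04 Hz.
Step 4 — Series Q: Q = ω₀L/R = 1.307e+05·0.000788/485 = 0.2123.
Step 5 — 3dB bandwidth: Δω = ω₀/Q = 6.155e+05 rad/s; BW = Δω/(2π) = 9.796e+04 Hz.

(a) f₀ = 2.08e+04 Hz  (b) Q = 0.2123  (c) BW = 9.796e+04 Hz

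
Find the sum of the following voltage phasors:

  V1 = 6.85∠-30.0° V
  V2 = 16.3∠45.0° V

Step 1 — Convert each phasor to rectangular form:
  V1 = 6.85·(cos(-30.0°) + j·sin(-30.0°)) = 5.932 - j3.425 V
  V2 = 16.3·(cos(45.0°) + j·sin(45.0°)) = 11.53 + j11.53 V
Step 2 — Sum components: V_total = 17.46 + j8.101 V.
Step 3 — Convert to polar: |V_total| = 19.25 V, ∠V_total = 24.9°.

V_total = 19.25∠24.9° V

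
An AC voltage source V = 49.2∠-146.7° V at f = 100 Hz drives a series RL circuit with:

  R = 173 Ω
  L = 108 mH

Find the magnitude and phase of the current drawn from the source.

Step 1 — Angular frequency: ω = 2π·f = 2π·100 = 628.3 rad/s.
Step 2 — Component impedances:
  R: Z = R = 173 Ω
  L: Z = jωL = j·628.3·0.108 = 0 + j67.86 Ω
Step 3 — Series combination: Z_total = R + L = 173 + j67.86 Ω = 185.8∠21.4° Ω.
Step 4 — Source phasor: V = 49.2∠-146.7° V = -41.12 - j27.01 V.
Step 5 — Ohm's law: I = V / Z_total = (-41.12 - j27.01) / (173 + j67.86) = -0.2591 - j0.05452 A.
Step 6 — Convert to polar: |I| = 0.2648 A, ∠I = -168.1°.

I = 0.2648∠-168.1° A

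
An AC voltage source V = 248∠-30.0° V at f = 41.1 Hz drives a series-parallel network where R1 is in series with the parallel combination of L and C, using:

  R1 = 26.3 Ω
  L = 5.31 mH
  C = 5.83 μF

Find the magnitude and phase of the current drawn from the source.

Step 1 — Angular frequency: ω = 2π·f = 2π·41.1 = 258.2 rad/s.
Step 2 — Component impedances:
  R1: Z = R = 26.3 Ω
  L: Z = jωL = j·258.2·0.00531 = 0 + j1.371 Ω
  C: Z = 1/(jωC) = -j/(ω·C) = 0 - j664.2 Ω
Step 3 — Parallel branch: L || C = 1/(1/L + 1/C) = 0 + j1.374 Ω.
Step 4 — Series with R1: Z_total = R1 + (L || C) = 26.3 + j1.374 Ω = 26.34∠3.0° Ω.
Step 5 — Source phasor: V = 248∠-30.0° V = 214.8 - j124 V.
Step 6 — Ohm's law: I = V / Z_total = (214.8 - j124) / (26.3 + j1.374) = 7.898 - j5.127 A.
Step 7 — Convert to polar: |I| = 9.417 A, ∠I = -33.0°.

I = 9.417∠-33.0° A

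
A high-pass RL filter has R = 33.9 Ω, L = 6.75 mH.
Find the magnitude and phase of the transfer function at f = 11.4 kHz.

Step 1 — Angular frequency: ω = 2π·1.14e+04 = 7.163e+04 rad/s.
Step 2 — Transfer function: H(jω) = jωL/(R + jωL).
Step 3 — Numerator jωL = j·483.5; denominator R + jωL = 33.9 + j483.5.
Step 4 — H = 0.9951 + j0.06977.
Step 5 — Magnitude: |H| = 0.9976 (-0.0 dB); phase: φ = 4.0°.

|H| = 0.9976 (-0.0 dB), φ = 4.0°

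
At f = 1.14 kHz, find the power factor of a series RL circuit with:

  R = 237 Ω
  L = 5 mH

Step 1 — Angular frequency: ω = 2π·f = 2π·1140 = 7163 rad/s.
Step 2 — Component impedances:
  R: Z = R = 237 Ω
  L: Z = jωL = j·7163·0.005 = 0 + j35.81 Ω
Step 3 — Series combination: Z_total = R + L = 237 + j35.81 Ω = 239.7∠8.6° Ω.
Step 4 — Power factor: PF = cos(φ) = Re(Z)/|Z| = 237/239.69 = 0.9888.
Step 5 — Type: Im(Z) = 35.81 ⇒ lagging (phase φ = 8.6°).

PF = 0.9888 (lagging, φ = 8.6°)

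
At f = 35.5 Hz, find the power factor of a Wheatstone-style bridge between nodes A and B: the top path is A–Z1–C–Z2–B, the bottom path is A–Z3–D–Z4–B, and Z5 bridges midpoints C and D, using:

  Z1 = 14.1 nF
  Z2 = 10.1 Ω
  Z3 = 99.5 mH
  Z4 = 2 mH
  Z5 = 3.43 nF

Step 1 — Angular frequency: ω = 2π·f = 2π·35.5 = 223.1 rad/s.
Step 2 — Component impedances:
  Z1: Z = 1/(jωC) = -j/(ω·C) = 0 - j3.18e+05 Ω
  Z2: Z = R = 10.1 Ω
  Z3: Z = jωL = j·223.1·0.0995 = 0 + j22.19 Ω
  Z4: Z = jωL = j·223.1·0.002 = 0 + j0.4461 Ω
  Z5: Z = 1/(jωC) = -j/(ω·C) = 0 - j1.307e+06 Ω
Step 3 — Bridge requires nodal analysis (the Z5 bridge couples midpoints C and D, so the two paths cannot be reduced to a simple series/parallel combination). Setting node B to ground and injecting 1 A at node A, the 3-node admittance system at A, C, D solves to V_A = Z_AB = 5.171e-08 + j22.64 Ω = 22.64∠90.0° Ω.
Step 4 — Power factor: PF = cos(φ) = Re(Z)/|Z| = 5.171e-08/22.64 = 2.284e-09.
Step 5 — Type: Im(Z) = 22.64 ⇒ lagging (phase φ = 90.0°).

PF = 2.284e-09 (lagging, φ = 90.0°)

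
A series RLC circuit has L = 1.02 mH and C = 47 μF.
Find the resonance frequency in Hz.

Step 1 — Resonance condition Im(Z)=0 gives ω₀ = 1/√(LC).
Step 2 — ω₀ = 1/√(0.00102·4.7e-05) = 4567 rad/s.
Step 3 — f₀ = ω₀/(2π) = 726.9 Hz.

f₀ = 726.9 Hz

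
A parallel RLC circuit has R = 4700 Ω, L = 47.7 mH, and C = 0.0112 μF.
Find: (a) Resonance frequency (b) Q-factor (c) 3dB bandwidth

Step 1 — Resonance: ω₀ = 1/√(LC) = 1/√(0.0477·1.12e-08) = 4.326e+04 rad/s.
Step 2 — f₀ = ω₀/(2π) = 6886 Hz.
Step 3 — Parallel Q: Q = R/(ω₀L) = 4700/(4.326e+04·0.0477) = 2.277.
Step 4 — Bandwidth: Δω = ω₀/Q = 1.9e+04 rad/s; BW = Δω/(2π) = 3023 Hz.

(a) f₀ = 6886 Hz  (b) Q = 2.277  (c) BW = 3023 Hz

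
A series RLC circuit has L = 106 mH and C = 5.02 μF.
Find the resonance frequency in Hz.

Step 1 — Resonance condition Im(Z)=0 gives ω₀ = 1/√(LC).
Step 2 — ω₀ = 1/√(0.106·5.02e-06) = 1371 rad/s.
Step 3 — f₀ = ω₀/(2π) = 218.2 Hz.

f₀ = 218.2 Hz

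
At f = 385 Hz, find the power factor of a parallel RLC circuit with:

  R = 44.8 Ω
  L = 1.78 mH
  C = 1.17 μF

Step 1 — Angular frequency: ω = 2π·f = 2π·385 = 2419 rad/s.
Step 2 — Component impedances:
  R: Z = R = 44.8 Ω
  L: Z = jωL = j·2419·0.00178 = 0 + j4.306 Ω
  C: Z = 1/(jωC) = -j/(ω·C) = 0 - j353.3 Ω
Step 3 — Parallel combination: 1/Z_total = 1/R + 1/L + 1/C; Z_total = 0.4201 + j4.318 Ω = 4.339∠84.4° Ω.
Step 4 — Power factor: PF = cos(φ) = Re(Z)/|Z| = 0.42015/4.3385 = 0.09684.
Step 5 — Type: Im(Z) = 4.318 ⇒ lagging (phase φ = 84.4°).

PF = 0.09684 (lagging, φ = 84.4°)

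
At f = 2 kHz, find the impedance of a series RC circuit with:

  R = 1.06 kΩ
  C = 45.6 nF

Step 1 — Angular frequency: ω = 2π·f = 2π·2000 = 1.257e+04 rad/s.
Step 2 — Component impedances:
  R: Z = R = 1060 Ω
  C: Z = 1/(jωC) = -j/(ω·C) = 0 - j1745 Ω
Step 3 — Series combination: Z_total = R + C = 1060 - j1745 Ω = 2042∠-58.7° Ω.

Z = 1060 - j1745 Ω = 2042∠-58.7° Ω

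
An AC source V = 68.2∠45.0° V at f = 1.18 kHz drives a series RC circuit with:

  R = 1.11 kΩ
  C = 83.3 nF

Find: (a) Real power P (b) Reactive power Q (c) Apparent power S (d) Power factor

Step 1 — Angular frequency: ω = 2π·f = 2π·1180 = 7414 rad/s.
Step 2 — Component impedances:
  R: Z = R = 1110 Ω
  C: Z = 1/(jωC) = -j/(ω·C) = 0 - j1619 Ω
Step 3 — Series combination: Z_total = R + C = 1110 - j1619 Ω = 1963∠-55.6° Ω.
Step 4 — Source phasor: V = 68.2∠45.0° V = 48.22 + j48.22 V.
Step 5 — Current: I = V / Z = -0.006372 + j0.03415 A = 0.03474∠100.6° A.
Step 6 — Complex power: S = V·I* = 1.34 - j1.954 VA.
Step 7 — Real power: P = Re(S) = 1.34 W.
Step 8 — Reactive power: Q = Im(S) = -1.954 VAR.
Step 9 — Apparent power: |S| = 2.369 VA.
Step 10 — Power factor: PF = P/|S| = 0.5654 (leading).

(a) P = 1.34 W  (b) Q = -1.954 VAR  (c) S = 2.369 VA  (d) PF = 0.5654 (leading)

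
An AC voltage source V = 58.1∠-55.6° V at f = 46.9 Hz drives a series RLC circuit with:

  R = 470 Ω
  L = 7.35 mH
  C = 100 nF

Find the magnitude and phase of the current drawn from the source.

Step 1 — Angular frequency: ω = 2π·f = 2π·46.9 = 294.7 rad/s.
Step 2 — Component impedances:
  R: Z = R = 470 Ω
  L: Z = jωL = j·294.7·0.00735 = 0 + j2.166 Ω
  C: Z = 1/(jωC) = -j/(ω·C) = 0 - j3.393e+04 Ω
Step 3 — Series combination: Z_total = R + L + C = 470 - j3.393e+04 Ω = 3.394e+04∠-89.2° Ω.
Step 4 — Source phasor: V = 58.1∠-55.6° V = 32.82 - j47.94 V.
Step 5 — Ohm's law: I = V / Z_total = (32.82 - j47.94) / (470 - j3.393e+04) = 0.001426 + j0.0009476 A.
Step 6 — Convert to polar: |I| = 0.001712 A, ∠I = 33.6°.

I = 0.001712∠33.6° A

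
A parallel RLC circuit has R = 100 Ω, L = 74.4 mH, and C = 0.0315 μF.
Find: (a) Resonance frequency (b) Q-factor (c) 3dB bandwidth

Step 1 — Resonance: ω₀ = 1/√(LC) = 1/√(0.0744·3.15e-08) = 2.066e+04 rad/s.
Step 2 — f₀ = ω₀/(2π) = 3288 Hz.
Step 3 — Parallel Q: Q = R/(ω₀L) = 100/(2.066e+04·0.0744) = 0.06507.
Step 4 — Bandwidth: Δω = ω₀/Q = 3.175e+05 rad/s; BW = Δω/(2π) = 5.053e+04 Hz.

(a) f₀ = 3288 Hz  (b) Q = 0.06507  (c) BW = 5.053e+04 Hz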